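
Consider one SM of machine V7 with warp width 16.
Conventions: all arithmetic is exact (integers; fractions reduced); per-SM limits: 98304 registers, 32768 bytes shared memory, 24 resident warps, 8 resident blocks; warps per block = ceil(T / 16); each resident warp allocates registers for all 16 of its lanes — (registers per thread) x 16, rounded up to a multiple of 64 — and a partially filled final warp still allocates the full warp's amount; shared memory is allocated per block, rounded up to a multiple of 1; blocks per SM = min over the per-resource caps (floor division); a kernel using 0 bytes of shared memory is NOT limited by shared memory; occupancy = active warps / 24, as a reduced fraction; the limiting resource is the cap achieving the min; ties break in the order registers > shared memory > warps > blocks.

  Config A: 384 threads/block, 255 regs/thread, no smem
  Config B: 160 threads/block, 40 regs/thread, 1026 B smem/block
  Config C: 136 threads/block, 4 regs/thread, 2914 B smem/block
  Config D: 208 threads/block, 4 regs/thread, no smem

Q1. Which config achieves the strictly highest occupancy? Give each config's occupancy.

occupancies: A 1, B 5/6, C 3/4, D 13/24

Answer: A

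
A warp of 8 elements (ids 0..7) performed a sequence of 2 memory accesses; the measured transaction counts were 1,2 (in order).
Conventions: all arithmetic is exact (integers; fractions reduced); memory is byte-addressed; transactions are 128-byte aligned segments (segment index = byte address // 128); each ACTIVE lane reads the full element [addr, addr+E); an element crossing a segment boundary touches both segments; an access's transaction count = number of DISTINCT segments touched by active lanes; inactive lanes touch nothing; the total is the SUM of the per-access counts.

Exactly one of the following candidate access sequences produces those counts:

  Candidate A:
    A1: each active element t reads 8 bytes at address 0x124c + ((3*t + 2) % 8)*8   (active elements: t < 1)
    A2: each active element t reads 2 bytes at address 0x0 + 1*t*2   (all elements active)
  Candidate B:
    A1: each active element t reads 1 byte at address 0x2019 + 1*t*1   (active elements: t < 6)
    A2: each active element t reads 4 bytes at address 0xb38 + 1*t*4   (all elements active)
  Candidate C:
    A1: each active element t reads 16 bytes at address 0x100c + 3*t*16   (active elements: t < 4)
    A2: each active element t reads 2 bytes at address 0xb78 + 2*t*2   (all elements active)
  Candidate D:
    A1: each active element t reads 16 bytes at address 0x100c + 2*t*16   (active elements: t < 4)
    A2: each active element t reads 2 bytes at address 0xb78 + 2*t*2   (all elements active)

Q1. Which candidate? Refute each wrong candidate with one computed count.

A: A2 gives 1 transaction, not 2
B: A2 gives 1 transaction, not 2
C: A1 gives 2 transactions, not 1
D: all counts match (1,2)

Answer: D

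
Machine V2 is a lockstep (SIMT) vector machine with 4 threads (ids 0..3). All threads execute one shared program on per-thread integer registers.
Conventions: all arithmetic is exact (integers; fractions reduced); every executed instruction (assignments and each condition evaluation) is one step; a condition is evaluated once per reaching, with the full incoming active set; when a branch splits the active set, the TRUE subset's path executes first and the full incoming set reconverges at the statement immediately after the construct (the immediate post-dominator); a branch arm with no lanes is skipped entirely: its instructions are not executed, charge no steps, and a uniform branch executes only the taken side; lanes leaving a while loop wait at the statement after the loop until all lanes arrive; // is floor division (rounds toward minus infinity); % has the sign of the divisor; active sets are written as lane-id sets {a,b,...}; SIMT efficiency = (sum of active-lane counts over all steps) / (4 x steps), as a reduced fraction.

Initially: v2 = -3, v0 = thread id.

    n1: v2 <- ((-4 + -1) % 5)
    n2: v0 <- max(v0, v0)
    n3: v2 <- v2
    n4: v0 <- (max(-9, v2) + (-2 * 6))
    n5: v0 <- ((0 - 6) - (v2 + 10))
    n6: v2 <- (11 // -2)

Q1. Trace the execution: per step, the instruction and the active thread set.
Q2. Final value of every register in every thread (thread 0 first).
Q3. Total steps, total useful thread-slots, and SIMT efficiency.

step 0: v2 <- ((-4 + -1) % 5)        {0,1,2,3}
step 1: v0 <- max(v0, v0)            {0,1,2,3}
step 2: v2 <- v2                     {0,1,2,3}
step 3: v0 <- (max(-9, v2) + (-2 * 6)) {0,1,2,3}
step 4: v0 <- ((0 - 6) - (v2 + 10))  {0,1,2,3}
step 5: v2 <- (11 // -2)             {0,1,2,3}

Answer: 6 steps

v2: -6,-6,-6,-6
v0: -16,-16,-16,-16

steps = 6; useful = 24; efficiency = 24/24 = 1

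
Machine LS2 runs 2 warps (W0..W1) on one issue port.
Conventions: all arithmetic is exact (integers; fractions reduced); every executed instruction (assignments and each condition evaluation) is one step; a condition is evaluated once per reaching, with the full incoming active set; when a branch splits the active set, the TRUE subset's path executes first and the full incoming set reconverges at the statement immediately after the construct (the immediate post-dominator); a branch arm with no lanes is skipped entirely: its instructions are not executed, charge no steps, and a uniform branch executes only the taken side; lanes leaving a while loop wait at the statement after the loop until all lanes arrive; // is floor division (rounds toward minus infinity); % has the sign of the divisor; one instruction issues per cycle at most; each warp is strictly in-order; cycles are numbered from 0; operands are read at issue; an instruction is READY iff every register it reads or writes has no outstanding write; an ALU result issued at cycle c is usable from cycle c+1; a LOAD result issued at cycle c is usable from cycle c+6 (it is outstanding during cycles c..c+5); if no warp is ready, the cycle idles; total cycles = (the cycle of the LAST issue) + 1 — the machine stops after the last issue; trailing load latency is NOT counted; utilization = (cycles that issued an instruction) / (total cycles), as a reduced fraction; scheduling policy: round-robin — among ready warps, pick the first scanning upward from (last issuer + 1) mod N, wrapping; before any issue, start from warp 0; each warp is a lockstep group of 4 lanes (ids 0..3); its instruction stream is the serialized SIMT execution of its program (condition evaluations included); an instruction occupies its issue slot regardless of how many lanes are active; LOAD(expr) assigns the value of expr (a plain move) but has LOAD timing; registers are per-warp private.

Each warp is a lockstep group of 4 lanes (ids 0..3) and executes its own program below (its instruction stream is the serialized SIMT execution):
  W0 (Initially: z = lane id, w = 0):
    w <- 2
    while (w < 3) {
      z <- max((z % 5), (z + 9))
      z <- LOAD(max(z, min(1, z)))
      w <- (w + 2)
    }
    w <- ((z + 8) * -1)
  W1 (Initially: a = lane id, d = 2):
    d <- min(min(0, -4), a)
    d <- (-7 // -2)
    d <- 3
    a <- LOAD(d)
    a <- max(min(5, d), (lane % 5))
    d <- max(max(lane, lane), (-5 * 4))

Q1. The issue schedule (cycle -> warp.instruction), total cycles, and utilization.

cycle 0: W0.I0
cycle 1: W1.I0
cycle 2: W0.I1
cycle 3: W1.I1
cycle 4: W0.I2
cycle 5: W1.I2
cycle 6: W0.I3
cycle 7: W1.I3
cycle 8: W0.I4
cycle 9: W0.I5
cycle 10: idle
cycle 11: idle
cycle 12: W0.I6
cycle 13: W1.I4
cycle 14: W1.I5

Answer: 15 cycles, utilization 13/15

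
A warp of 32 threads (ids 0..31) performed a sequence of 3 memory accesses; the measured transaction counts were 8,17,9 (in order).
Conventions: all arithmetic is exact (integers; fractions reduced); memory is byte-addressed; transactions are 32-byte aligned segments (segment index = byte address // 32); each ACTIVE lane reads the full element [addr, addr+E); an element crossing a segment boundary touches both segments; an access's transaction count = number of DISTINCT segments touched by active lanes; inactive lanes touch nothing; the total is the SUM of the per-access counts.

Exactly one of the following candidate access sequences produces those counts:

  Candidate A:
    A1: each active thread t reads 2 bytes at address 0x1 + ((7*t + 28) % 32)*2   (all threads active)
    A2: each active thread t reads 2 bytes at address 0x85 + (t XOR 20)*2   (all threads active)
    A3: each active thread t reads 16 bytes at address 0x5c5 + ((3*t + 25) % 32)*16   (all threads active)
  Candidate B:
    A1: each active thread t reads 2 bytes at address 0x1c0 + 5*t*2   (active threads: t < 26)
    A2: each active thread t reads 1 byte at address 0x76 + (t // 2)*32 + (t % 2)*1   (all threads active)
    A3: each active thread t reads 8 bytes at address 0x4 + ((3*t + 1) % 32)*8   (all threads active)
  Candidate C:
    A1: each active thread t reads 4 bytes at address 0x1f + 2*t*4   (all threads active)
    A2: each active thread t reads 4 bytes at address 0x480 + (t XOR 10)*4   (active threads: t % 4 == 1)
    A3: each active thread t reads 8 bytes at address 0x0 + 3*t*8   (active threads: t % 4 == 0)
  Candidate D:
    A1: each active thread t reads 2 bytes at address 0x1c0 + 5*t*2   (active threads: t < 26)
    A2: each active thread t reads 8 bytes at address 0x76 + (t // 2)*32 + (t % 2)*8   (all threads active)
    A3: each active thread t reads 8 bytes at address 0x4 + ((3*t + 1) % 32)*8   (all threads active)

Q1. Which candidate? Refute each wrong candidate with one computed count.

A: A1 gives 3 transactions, not 8
B: A2 gives 16 transactions, not 17
C: A1 gives 9 transactions, not 8
D: all counts match (8,17,9)

Answer: D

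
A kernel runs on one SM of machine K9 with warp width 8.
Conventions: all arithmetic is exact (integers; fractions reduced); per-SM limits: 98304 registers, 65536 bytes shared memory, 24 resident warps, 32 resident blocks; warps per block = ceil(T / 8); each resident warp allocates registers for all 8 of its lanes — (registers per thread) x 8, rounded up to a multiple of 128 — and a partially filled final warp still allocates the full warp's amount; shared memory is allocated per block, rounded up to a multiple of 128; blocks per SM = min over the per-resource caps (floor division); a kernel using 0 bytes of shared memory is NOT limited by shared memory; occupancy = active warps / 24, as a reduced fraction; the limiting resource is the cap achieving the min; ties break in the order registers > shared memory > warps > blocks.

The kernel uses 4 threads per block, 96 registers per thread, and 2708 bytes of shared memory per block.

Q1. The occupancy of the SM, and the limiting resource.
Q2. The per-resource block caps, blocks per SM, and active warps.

Answer: occupancy 23/24, limited by shared memory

registers: 128 blocks
shared memory: 23 blocks
warps: 24 blocks
blocks: 32 blocks

Answer: 23 blocks, 23 active warps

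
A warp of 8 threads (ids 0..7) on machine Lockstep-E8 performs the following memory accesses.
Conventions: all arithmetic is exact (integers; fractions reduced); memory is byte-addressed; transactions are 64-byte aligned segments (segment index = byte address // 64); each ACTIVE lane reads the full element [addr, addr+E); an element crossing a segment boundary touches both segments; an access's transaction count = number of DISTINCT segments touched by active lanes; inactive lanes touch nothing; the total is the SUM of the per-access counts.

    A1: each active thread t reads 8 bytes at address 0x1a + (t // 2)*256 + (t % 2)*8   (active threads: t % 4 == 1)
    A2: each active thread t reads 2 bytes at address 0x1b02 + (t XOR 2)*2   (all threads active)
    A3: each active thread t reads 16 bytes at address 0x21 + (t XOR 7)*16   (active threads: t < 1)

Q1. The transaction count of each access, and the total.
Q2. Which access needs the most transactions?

A1: 2 transactions
A2: 1 transaction
A3: 1 transaction

Answer: 2,1,1; total 4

Answer: A1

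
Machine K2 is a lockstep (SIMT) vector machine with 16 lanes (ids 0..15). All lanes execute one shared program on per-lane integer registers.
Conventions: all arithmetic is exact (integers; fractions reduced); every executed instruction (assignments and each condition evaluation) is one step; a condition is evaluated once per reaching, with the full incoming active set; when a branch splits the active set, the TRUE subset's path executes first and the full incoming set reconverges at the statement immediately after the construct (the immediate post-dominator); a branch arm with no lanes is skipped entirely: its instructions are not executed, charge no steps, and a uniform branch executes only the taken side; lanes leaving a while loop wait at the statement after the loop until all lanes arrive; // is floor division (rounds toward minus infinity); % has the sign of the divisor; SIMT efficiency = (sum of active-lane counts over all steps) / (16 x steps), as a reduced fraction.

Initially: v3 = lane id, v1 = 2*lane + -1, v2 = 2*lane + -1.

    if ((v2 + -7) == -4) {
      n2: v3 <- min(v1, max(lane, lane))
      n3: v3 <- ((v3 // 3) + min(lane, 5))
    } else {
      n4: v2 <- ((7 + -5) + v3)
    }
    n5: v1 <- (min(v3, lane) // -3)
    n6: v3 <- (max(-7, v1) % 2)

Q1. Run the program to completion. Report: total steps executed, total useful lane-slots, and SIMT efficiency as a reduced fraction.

Answer: 6 steps, 65 useful, 65/96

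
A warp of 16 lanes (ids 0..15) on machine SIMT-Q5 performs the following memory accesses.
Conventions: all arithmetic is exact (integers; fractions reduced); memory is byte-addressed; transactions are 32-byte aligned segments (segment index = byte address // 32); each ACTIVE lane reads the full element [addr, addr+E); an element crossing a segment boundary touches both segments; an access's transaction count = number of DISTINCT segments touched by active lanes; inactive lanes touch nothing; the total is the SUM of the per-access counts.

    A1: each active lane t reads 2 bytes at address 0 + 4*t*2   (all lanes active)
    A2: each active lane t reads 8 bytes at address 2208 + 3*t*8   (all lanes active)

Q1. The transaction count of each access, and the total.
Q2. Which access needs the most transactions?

A1: 4 transactions
A2: 12 transactions

Answer: 4,12; total 16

Answer: A2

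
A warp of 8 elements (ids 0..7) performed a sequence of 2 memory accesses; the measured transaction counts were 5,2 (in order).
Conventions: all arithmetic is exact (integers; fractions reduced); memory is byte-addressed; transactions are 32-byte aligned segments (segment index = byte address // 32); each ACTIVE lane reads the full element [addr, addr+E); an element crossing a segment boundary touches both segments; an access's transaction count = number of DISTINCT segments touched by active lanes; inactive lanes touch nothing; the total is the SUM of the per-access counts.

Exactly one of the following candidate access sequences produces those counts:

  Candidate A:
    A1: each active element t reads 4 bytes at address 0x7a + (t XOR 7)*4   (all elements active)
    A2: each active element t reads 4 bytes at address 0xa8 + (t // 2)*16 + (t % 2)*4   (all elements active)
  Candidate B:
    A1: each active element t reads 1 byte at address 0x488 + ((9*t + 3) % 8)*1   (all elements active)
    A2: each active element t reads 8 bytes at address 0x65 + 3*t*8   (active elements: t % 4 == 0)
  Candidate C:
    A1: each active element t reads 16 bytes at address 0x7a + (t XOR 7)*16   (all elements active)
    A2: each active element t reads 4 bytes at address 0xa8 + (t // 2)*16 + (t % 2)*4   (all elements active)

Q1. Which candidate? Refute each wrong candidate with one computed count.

A: A1 gives 2 transactions, not 5
B: A1 gives 1 transaction, not 5
C: all counts match (5,2)

Answer: C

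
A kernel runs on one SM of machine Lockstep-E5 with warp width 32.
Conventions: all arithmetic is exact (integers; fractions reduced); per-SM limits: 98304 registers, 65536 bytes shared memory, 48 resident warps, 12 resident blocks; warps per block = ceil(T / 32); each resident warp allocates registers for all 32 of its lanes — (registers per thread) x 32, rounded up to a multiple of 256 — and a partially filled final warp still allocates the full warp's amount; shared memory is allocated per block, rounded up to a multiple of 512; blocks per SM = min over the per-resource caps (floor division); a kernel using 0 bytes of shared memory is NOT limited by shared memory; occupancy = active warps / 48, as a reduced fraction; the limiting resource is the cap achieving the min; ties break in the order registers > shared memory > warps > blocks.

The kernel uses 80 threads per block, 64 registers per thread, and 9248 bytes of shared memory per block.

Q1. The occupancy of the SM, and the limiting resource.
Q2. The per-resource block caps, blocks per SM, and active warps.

Answer: occupancy 3/8, limited by shared memory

registers: 16 blocks
shared memory: 6 blocks
warps: 16 blocks
blocks: 12 blocks

Answer: 6 blocks, 18 active warps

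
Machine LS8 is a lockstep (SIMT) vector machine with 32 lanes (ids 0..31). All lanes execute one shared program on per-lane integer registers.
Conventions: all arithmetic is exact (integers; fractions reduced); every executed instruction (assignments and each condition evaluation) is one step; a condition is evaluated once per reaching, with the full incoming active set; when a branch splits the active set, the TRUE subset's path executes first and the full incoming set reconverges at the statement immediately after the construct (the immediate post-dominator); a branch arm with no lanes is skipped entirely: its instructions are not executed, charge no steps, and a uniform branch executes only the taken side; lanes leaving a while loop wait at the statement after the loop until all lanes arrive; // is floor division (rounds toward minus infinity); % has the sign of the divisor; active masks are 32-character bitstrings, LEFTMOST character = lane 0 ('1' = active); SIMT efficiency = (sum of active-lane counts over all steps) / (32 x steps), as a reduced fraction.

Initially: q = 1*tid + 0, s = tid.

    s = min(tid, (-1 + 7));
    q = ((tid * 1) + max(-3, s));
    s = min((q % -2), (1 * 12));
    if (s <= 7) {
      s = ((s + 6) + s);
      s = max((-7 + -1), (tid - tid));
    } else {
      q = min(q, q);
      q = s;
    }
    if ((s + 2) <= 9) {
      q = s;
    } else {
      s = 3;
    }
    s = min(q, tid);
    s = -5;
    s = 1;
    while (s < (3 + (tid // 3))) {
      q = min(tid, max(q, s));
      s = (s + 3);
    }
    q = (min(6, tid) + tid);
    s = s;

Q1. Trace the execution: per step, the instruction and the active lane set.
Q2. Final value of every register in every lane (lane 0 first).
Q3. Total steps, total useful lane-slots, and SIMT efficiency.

step 0: s <- min(tid, (-1 + 7))      11111111111111111111111111111111
step 1: q <- ((tid * 1) + max(-3, s)) 11111111111111111111111111111111
step 2: s <- min((q % -2), (1 * 12)) 11111111111111111111111111111111
step 3: eval (s <= 7)                11111111111111111111111111111111
step 4: s <- ((s + 6) + s)           11111111111111111111111111111111
step 5: s <- max((-7 + -1), (tid - tid)) 11111111111111111111111111111111
step 6: eval ((s + 2) <= 9)          11111111111111111111111111111111
step 7: q <- s                       11111111111111111111111111111111
step 8: s <- min(q, tid)             11111111111111111111111111111111
step 9: s <- -5                      11111111111111111111111111111111
step 10: s <- 1                       11111111111111111111111111111111
step 11: eval (s < (3 + (tid // 3)))  11111111111111111111111111111111
step 12: q <- min(tid, max(q, s))     11111111111111111111111111111111
step 13: s <- (s + 3)                 11111111111111111111111111111111
step 14: eval (s < (3 + (tid // 3)))  11111111111111111111111111111111
step 15: q <- min(tid, max(q, s))     00000011111111111111111111111111
step 16: s <- (s + 3)                 00000011111111111111111111111111
step 17: eval (s < (3 + (tid // 3)))  00000011111111111111111111111111
step 18: q <- min(tid, max(q, s))     00000000000000011111111111111111
step 19: s <- (s + 3)                 00000000000000011111111111111111
step 20: eval (s < (3 + (tid // 3)))  00000000000000011111111111111111
step 21: q <- min(tid, max(q, s))     00000000000000000000000011111111
step 22: s <- (s + 3)                 00000000000000000000000011111111
step 23: eval (s < (3 + (tid // 3)))  00000000000000000000000011111111
step 24: q <- (min(6, tid) + tid)     11111111111111111111111111111111
step 25: s <- s                       11111111111111111111111111111111

Answer: 26 steps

q: 0,2,4,6,8,10,12,13,14,15,16,17,18,19,20,21,22,23,24,25,26,27,28,29,30,31,32,33,34,35,36,37
s: 4,4,4,4,4,4,7,7,7,7,7,7,7,7,7,10,10,10,10,10,10,10,10,10,13,13,13,13,13,13,13,13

steps = 26; useful = 697; efficiency = 697/832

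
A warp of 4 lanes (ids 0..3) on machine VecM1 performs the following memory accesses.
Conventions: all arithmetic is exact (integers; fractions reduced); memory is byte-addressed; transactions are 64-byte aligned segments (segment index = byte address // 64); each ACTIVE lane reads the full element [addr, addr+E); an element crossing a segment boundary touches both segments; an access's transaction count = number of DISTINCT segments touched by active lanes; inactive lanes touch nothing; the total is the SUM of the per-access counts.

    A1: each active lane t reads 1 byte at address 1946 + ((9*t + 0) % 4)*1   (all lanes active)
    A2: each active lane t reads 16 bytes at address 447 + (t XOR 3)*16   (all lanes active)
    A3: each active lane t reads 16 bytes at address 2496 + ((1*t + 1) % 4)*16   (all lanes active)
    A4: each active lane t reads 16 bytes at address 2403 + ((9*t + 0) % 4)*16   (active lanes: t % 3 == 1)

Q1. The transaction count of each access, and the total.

A1: 1 transaction
A2: 2 transactions
A3: 1 transaction
A4: 2 transactions

Answer: 1,2,1,2; total 6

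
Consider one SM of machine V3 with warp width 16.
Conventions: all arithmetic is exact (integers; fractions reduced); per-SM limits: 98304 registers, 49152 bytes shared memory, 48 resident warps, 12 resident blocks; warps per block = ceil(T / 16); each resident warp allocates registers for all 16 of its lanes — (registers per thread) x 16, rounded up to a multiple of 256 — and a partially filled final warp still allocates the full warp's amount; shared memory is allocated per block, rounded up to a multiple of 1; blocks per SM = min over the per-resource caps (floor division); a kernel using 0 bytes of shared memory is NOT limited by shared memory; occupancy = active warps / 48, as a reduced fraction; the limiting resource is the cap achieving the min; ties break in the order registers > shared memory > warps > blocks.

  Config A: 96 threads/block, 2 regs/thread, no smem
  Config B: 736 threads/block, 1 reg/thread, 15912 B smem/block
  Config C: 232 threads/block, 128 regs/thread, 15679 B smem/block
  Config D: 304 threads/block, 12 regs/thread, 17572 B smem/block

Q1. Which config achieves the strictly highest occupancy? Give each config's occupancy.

occupancies: A 1, B 23/24, C 15/16, D 19/24

Answer: A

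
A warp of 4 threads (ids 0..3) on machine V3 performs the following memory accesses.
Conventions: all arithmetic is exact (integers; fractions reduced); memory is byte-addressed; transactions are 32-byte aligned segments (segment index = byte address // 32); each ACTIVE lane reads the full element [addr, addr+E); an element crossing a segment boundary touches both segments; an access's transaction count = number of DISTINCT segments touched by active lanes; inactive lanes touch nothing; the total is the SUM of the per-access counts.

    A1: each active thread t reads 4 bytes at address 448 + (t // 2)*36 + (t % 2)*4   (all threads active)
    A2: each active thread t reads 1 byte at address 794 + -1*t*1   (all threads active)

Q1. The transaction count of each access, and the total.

A1: 2 transactions
A2: 1 transaction

Answer: 2,1; total 3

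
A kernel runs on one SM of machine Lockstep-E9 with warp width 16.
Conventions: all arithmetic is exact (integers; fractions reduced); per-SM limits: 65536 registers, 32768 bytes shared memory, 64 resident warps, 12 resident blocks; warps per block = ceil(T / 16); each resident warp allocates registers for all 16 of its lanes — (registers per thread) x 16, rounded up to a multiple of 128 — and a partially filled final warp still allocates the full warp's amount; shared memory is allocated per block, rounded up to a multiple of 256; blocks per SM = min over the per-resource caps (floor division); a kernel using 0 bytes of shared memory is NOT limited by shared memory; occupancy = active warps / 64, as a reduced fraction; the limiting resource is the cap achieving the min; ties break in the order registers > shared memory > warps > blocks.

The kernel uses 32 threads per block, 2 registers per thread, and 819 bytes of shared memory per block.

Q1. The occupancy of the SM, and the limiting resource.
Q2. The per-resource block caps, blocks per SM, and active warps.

Answer: occupancy 3/8, limited by blocks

registers: 256 blocks
shared memory: 32 blocks
warps: 32 blocks
blocks: 12 blocks

Answer: 12 blocks, 24 active warps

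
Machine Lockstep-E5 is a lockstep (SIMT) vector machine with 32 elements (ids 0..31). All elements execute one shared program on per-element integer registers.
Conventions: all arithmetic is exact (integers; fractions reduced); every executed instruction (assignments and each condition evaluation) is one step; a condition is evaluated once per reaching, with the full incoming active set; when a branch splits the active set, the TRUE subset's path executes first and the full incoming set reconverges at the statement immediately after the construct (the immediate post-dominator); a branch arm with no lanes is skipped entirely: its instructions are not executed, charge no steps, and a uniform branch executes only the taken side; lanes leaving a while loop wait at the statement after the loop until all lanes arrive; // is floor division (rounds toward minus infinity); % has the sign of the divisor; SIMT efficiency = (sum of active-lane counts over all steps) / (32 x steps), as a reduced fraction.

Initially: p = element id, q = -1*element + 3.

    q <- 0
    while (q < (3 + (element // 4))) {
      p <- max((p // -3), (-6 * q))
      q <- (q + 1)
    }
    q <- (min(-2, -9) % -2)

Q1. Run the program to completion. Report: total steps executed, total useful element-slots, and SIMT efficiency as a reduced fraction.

Answer: 33 steps, 720 useful, 15/22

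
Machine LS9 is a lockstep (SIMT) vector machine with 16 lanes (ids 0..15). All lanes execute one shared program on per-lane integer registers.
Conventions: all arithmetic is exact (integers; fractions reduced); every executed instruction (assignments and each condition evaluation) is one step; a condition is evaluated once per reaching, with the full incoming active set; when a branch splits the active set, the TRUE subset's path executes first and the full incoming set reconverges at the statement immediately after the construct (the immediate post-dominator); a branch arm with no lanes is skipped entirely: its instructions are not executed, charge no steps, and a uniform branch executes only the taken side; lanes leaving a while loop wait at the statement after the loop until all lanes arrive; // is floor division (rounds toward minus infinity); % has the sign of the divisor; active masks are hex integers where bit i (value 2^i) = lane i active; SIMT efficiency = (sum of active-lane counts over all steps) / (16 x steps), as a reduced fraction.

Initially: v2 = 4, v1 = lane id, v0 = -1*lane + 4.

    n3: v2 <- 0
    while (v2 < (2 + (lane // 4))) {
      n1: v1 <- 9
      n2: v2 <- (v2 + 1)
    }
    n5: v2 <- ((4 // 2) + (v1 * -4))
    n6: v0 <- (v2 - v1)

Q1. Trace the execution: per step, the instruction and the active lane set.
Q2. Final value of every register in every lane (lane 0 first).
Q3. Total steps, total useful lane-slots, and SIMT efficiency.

step 0: v2 <- 0                      0xffff
step 1: eval (v2 < (2 + (lane // 4))) 0xffff
step 2: v1 <- 9                      0xffff
step 3: v2 <- (v2 + 1)               0xffff
step 4: eval (v2 < (2 + (lane // 4))) 0xffff
step 5: v1 <- 9                      0xffff
step 6: v2 <- (v2 + 1)               0xffff
step 7: eval (v2 < (2 + (lane // 4))) 0xffff
step 8: v1 <- 9                      0xfff0
step 9: v2 <- (v2 + 1)               0xfff0
step 10: eval (v2 < (2 + (lane // 4))) 0xfff0
step 11: v1 <- 9                      0xff00
step 12: v2 <- (v2 + 1)               0xff00
step 13: eval (v2 < (2 + (lane // 4))) 0xff00
step 14: v1 <- 9                      0xf000
step 15: v2 <- (v2 + 1)               0xf000
step 16: eval (v2 < (2 + (lane // 4))) 0xf000
step 17: v2 <- ((4 // 2) + (v1 * -4)) 0xffff
step 18: v0 <- (v2 - v1)              0xffff

Answer: 19 steps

v2: -34,-34,-34,-34,-34,-34,-34,-34,-34,-34,-34,-34,-34,-34,-34,-34
v1: 9,9,9,9,9,9,9,9,9,9,9,9,9,9,9,9
v0: -43,-43,-43,-43,-43,-43,-43,-43,-43,-43,-43,-43,-43,-43,-43,-43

steps = 19; useful = 232; efficiency = 232/304 = 29/38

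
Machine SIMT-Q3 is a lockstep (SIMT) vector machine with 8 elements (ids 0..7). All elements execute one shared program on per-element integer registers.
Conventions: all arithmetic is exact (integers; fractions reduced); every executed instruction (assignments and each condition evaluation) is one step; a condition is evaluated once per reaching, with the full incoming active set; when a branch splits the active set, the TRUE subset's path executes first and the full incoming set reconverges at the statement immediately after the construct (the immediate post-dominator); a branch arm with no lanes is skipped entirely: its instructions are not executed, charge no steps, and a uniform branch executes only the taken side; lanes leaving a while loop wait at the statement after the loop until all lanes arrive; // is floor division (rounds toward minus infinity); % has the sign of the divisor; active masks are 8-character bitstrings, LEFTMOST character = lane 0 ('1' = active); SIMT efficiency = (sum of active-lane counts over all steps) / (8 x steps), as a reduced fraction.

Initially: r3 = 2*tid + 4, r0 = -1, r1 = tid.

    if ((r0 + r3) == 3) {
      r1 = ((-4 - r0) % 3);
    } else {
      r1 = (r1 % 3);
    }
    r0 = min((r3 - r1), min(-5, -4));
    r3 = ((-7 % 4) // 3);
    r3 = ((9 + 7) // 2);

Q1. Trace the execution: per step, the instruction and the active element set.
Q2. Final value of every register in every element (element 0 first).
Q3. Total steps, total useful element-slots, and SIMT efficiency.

step 0: eval ((r0 + r3) == 3)        11111111
step 1: r1 <- ((-4 - r0) % 3)        10000000
step 2: r1 <- (r1 % 3)               01111111
step 3: r0 <- min((r3 - r1), min(-5, -4)) 11111111
step 4: r3 <- ((-7 % 4) // 3)        11111111
step 5: r3 <- ((9 + 7) // 2)         11111111

Answer: 6 steps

r3: 8,8,8,8,8,8,8,8
r0: -5,-5,-5,-5,-5,-5,-5,-5
r1: 0,1,2,0,1,2,0,1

steps = 6; useful = 40; efficiency = 40/48 = 5/6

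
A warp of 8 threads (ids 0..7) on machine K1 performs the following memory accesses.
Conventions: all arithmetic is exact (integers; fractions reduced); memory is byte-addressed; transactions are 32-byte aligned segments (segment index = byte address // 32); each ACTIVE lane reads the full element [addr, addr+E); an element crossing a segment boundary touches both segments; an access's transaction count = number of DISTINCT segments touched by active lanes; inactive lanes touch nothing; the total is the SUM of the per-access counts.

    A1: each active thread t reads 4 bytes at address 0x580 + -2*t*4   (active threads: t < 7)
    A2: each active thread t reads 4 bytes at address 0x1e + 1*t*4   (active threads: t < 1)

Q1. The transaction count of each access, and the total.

A1: 3 transactions
A2: 2 transactions

Answer: 3,2; total 5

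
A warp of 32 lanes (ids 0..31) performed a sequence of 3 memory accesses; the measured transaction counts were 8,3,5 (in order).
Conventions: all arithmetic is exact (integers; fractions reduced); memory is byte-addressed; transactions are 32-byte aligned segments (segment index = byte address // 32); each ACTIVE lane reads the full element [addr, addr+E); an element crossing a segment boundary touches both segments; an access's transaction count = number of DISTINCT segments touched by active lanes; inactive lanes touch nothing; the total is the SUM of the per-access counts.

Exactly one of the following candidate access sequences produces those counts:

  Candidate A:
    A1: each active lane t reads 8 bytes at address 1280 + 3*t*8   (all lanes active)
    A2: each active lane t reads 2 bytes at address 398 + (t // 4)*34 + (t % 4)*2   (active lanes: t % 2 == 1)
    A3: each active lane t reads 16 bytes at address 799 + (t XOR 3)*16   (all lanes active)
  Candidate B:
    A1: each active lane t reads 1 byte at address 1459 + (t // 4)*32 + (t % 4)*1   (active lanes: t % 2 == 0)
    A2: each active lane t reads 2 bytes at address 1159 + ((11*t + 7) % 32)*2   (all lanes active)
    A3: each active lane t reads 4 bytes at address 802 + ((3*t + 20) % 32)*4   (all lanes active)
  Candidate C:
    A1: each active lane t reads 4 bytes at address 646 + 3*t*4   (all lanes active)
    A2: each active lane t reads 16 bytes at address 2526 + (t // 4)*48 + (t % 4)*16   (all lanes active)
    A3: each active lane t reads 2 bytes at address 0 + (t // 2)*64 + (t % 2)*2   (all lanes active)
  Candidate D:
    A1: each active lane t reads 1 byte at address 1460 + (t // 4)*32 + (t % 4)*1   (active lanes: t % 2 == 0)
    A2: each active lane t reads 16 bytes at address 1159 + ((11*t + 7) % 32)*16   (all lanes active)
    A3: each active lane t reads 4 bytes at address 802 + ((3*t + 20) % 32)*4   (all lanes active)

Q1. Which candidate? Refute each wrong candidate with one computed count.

A: A1 gives 24 transactions, not 8
C: A1 gives 12 transactions, not 8
D: A2 gives 17 transactions, not 3
B: all counts match (8,3,5)

Answer: B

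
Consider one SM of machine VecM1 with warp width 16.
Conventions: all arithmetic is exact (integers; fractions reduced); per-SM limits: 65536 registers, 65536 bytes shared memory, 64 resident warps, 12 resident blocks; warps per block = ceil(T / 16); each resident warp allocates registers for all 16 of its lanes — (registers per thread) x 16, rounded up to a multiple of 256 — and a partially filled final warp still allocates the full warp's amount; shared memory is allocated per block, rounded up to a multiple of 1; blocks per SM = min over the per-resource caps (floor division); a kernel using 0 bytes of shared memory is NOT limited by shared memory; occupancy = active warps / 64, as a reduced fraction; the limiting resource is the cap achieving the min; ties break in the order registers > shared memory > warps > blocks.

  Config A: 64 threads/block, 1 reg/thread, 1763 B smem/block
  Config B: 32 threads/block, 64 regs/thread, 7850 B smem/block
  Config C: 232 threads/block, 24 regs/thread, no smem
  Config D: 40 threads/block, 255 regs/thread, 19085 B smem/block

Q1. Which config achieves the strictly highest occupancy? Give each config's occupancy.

occupancies: A 3/4, B 1/4, C 15/16, D 9/64

Answer: C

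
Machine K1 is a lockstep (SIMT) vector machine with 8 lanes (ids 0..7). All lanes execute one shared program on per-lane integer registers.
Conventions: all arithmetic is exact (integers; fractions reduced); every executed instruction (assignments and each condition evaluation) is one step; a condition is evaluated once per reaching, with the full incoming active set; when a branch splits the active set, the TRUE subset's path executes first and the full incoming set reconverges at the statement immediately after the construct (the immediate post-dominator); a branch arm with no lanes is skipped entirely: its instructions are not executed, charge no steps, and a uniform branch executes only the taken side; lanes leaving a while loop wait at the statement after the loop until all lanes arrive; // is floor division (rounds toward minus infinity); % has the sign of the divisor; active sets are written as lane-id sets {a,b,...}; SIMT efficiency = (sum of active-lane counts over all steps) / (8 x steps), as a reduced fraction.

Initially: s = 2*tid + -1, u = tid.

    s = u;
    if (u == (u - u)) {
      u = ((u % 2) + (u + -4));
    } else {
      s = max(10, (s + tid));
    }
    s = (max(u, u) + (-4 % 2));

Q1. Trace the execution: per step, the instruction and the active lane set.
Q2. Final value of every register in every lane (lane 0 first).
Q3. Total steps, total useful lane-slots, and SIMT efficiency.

step 0: s <- u                       {0,1,2,3,4,5,6,7}
step 1: eval (u == (u - u))          {0,1,2,3,4,5,6,7}
step 2: u <- ((u % 2) + (u + -4))    {0}
step 3: s <- max(10, (s + tid))      {1,2,3,4,5,6,7}
step 4: s <- (max(u, u) + (-4 % 2))  {0,1,2,3,4,5,6,7}

Answer: 5 steps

s: -4,1,2,3,4,5,6,7
u: -4,1,2,3,4,5,6,7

steps = 5; useful = 32; efficiency = 32/40 = 4/5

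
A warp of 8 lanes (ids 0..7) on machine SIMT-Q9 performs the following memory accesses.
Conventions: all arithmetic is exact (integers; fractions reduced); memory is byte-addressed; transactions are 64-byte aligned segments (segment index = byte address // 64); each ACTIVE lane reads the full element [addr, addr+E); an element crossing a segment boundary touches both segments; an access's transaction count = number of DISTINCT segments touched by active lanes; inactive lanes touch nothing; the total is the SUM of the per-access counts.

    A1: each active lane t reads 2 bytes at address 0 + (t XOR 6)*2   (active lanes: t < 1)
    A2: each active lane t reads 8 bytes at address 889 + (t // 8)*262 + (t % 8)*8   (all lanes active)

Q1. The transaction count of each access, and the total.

A1: 1 transaction
A2: 2 transactions

Answer: 1,2; total 3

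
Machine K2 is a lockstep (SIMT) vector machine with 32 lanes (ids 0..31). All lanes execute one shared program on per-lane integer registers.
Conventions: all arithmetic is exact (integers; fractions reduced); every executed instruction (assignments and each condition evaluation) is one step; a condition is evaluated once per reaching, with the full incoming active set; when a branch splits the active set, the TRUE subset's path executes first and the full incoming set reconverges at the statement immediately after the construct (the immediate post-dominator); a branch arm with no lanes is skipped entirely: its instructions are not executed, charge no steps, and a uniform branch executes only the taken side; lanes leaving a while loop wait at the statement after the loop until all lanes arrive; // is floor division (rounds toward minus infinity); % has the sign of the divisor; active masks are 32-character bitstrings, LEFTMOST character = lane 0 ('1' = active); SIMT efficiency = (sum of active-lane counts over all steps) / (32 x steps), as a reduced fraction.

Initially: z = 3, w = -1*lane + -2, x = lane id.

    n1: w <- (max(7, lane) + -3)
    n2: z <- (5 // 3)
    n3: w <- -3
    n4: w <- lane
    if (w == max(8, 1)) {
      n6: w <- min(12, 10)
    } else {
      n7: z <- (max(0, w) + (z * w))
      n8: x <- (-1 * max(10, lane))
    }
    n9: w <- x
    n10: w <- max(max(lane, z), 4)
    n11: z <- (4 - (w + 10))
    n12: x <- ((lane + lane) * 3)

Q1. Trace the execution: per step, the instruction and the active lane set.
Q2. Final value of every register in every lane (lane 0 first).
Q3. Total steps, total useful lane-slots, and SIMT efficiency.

step 0: w <- (max(7, lane) + -3)     11111111111111111111111111111111
step 1: z <- (5 // 3)                11111111111111111111111111111111
step 2: w <- -3                      11111111111111111111111111111111
step 3: w <- lane                    11111111111111111111111111111111
step 4: eval (w == max(8, 1))        11111111111111111111111111111111
step 5: w <- min(12, 10)             00000000100000000000000000000000
step 6: z <- (max(0, w) + (z * w))   11111111011111111111111111111111
step 7: x <- (-1 * max(10, lane))    11111111011111111111111111111111
step 8: w <- x                       11111111111111111111111111111111
step 9: w <- max(max(lane, z), 4)    11111111111111111111111111111111
step 10: z <- (4 - (w + 10))          11111111111111111111111111111111
step 11: x <- ((lane + lane) * 3)     11111111111111111111111111111111

Answer: 12 steps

z: -10,-10,-10,-12,-14,-16,-18,-20,-14,-24,-26,-28,-30,-32,-34,-36,-38,-40,-42,-44,-46,-48,-50,-52,-54,-56,-58,-60,-62,-64,-66,-68
w: 4,4,4,6,8,10,12,14,8,18,20,22,24,26,28,30,32,34,36,38,40,42,44,46,48,50,52,54,56,58,60,62
x: 0,6,12,18,24,30,36,42,48,54,60,66,72,78,84,90,96,102,108,114,120,126,132,138,144,150,156,162,168,174,180,186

steps = 12; useful = 351; efficiency = 351/384 = 117/128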